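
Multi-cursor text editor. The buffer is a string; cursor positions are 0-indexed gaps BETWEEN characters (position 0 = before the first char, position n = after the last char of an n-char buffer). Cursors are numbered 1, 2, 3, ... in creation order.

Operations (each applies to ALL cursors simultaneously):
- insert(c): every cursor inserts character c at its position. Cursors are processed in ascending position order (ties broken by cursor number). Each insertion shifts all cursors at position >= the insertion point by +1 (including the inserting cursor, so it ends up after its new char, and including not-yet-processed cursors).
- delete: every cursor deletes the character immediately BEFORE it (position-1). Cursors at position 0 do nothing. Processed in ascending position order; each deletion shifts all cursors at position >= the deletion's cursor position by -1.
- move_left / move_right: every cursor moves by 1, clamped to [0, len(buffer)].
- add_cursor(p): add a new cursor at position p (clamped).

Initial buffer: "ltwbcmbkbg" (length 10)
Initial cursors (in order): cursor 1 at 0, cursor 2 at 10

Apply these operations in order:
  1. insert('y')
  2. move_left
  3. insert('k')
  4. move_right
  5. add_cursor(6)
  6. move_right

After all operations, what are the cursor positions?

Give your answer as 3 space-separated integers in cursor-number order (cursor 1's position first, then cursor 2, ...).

After op 1 (insert('y')): buffer="yltwbcmbkbgy" (len 12), cursors c1@1 c2@12, authorship 1..........2
After op 2 (move_left): buffer="yltwbcmbkbgy" (len 12), cursors c1@0 c2@11, authorship 1..........2
After op 3 (insert('k')): buffer="kyltwbcmbkbgky" (len 14), cursors c1@1 c2@13, authorship 11..........22
After op 4 (move_right): buffer="kyltwbcmbkbgky" (len 14), cursors c1@2 c2@14, authorship 11..........22
After op 5 (add_cursor(6)): buffer="kyltwbcmbkbgky" (len 14), cursors c1@2 c3@6 c2@14, authorship 11..........22
After op 6 (move_right): buffer="kyltwbcmbkbgky" (len 14), cursors c1@3 c3@7 c2@14, authorship 11..........22

Answer: 3 14 7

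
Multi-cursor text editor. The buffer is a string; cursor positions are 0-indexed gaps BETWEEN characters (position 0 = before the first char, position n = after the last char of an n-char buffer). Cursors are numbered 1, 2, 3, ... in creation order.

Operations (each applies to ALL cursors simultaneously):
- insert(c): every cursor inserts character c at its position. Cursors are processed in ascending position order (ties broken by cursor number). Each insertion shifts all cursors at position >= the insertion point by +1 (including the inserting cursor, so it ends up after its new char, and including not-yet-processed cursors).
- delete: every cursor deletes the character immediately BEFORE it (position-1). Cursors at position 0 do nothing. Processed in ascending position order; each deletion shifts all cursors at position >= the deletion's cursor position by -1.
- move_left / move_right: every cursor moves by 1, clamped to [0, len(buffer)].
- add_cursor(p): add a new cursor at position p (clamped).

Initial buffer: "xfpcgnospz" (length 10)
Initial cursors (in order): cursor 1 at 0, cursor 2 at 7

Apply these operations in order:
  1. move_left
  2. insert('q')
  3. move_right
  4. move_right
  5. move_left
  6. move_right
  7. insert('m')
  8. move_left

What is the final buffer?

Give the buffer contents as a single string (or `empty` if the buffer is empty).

After op 1 (move_left): buffer="xfpcgnospz" (len 10), cursors c1@0 c2@6, authorship ..........
After op 2 (insert('q')): buffer="qxfpcgnqospz" (len 12), cursors c1@1 c2@8, authorship 1......2....
After op 3 (move_right): buffer="qxfpcgnqospz" (len 12), cursors c1@2 c2@9, authorship 1......2....
After op 4 (move_right): buffer="qxfpcgnqospz" (len 12), cursors c1@3 c2@10, authorship 1......2....
After op 5 (move_left): buffer="qxfpcgnqospz" (len 12), cursors c1@2 c2@9, authorship 1......2....
After op 6 (move_right): buffer="qxfpcgnqospz" (len 12), cursors c1@3 c2@10, authorship 1......2....
After op 7 (insert('m')): buffer="qxfmpcgnqosmpz" (len 14), cursors c1@4 c2@12, authorship 1..1....2..2..
After op 8 (move_left): buffer="qxfmpcgnqosmpz" (len 14), cursors c1@3 c2@11, authorship 1..1....2..2..

Answer: qxfmpcgnqosmpz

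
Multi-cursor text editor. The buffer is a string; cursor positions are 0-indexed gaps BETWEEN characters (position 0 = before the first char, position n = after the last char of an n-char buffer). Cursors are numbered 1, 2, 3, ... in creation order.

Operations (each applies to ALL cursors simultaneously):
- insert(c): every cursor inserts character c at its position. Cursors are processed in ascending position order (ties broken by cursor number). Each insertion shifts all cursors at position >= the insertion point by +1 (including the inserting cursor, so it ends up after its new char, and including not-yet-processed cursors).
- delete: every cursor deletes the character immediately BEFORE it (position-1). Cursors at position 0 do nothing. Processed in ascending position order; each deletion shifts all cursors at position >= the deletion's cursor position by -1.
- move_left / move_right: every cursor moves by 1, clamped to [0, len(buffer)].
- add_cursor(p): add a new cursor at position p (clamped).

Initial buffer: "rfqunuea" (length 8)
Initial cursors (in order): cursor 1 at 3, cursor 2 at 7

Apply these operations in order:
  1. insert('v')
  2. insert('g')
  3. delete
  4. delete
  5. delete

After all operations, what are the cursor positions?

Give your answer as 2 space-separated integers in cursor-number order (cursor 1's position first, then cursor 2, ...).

After op 1 (insert('v')): buffer="rfqvunueva" (len 10), cursors c1@4 c2@9, authorship ...1....2.
After op 2 (insert('g')): buffer="rfqvgunuevga" (len 12), cursors c1@5 c2@11, authorship ...11....22.
After op 3 (delete): buffer="rfqvunueva" (len 10), cursors c1@4 c2@9, authorship ...1....2.
After op 4 (delete): buffer="rfqunuea" (len 8), cursors c1@3 c2@7, authorship ........
After op 5 (delete): buffer="rfunua" (len 6), cursors c1@2 c2@5, authorship ......

Answer: 2 5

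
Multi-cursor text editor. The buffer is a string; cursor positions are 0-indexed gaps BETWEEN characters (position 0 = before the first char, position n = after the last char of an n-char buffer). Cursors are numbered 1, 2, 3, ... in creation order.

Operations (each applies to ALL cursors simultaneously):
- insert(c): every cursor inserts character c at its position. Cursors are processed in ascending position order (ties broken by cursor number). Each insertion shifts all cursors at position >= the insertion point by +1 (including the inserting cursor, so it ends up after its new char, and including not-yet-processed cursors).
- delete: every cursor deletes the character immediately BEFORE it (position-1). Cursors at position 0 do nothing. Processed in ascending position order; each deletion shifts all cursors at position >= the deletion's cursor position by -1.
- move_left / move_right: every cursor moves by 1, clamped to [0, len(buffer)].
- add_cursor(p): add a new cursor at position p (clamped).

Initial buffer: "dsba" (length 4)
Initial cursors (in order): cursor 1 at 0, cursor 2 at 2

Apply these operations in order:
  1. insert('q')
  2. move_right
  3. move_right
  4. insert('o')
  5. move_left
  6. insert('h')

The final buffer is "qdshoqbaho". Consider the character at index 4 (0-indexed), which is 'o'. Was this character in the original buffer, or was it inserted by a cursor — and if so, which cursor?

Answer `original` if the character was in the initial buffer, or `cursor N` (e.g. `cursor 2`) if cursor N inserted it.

Answer: cursor 1

Derivation:
After op 1 (insert('q')): buffer="qdsqba" (len 6), cursors c1@1 c2@4, authorship 1..2..
After op 2 (move_right): buffer="qdsqba" (len 6), cursors c1@2 c2@5, authorship 1..2..
After op 3 (move_right): buffer="qdsqba" (len 6), cursors c1@3 c2@6, authorship 1..2..
After op 4 (insert('o')): buffer="qdsoqbao" (len 8), cursors c1@4 c2@8, authorship 1..12..2
After op 5 (move_left): buffer="qdsoqbao" (len 8), cursors c1@3 c2@7, authorship 1..12..2
After op 6 (insert('h')): buffer="qdshoqbaho" (len 10), cursors c1@4 c2@9, authorship 1..112..22
Authorship (.=original, N=cursor N): 1 . . 1 1 2 . . 2 2
Index 4: author = 1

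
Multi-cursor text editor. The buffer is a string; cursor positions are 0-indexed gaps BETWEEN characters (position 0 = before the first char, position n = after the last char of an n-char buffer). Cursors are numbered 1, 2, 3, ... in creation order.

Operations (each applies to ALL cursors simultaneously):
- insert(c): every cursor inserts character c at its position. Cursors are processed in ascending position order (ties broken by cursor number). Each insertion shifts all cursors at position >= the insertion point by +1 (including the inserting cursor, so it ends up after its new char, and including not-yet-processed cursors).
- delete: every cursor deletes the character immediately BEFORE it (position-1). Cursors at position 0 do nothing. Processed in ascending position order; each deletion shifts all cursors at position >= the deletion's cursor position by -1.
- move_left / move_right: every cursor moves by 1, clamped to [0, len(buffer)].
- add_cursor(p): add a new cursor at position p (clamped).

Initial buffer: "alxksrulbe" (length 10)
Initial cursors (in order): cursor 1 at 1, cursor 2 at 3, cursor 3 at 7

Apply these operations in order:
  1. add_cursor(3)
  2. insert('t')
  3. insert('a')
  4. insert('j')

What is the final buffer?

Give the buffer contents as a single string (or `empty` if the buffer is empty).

After op 1 (add_cursor(3)): buffer="alxksrulbe" (len 10), cursors c1@1 c2@3 c4@3 c3@7, authorship ..........
After op 2 (insert('t')): buffer="atlxttksrutlbe" (len 14), cursors c1@2 c2@6 c4@6 c3@11, authorship .1..24....3...
After op 3 (insert('a')): buffer="atalxttaaksrutalbe" (len 18), cursors c1@3 c2@9 c4@9 c3@15, authorship .11..2424....33...
After op 4 (insert('j')): buffer="atajlxttaajjksrutajlbe" (len 22), cursors c1@4 c2@12 c4@12 c3@19, authorship .111..242424....333...

Answer: atajlxttaajjksrutajlbe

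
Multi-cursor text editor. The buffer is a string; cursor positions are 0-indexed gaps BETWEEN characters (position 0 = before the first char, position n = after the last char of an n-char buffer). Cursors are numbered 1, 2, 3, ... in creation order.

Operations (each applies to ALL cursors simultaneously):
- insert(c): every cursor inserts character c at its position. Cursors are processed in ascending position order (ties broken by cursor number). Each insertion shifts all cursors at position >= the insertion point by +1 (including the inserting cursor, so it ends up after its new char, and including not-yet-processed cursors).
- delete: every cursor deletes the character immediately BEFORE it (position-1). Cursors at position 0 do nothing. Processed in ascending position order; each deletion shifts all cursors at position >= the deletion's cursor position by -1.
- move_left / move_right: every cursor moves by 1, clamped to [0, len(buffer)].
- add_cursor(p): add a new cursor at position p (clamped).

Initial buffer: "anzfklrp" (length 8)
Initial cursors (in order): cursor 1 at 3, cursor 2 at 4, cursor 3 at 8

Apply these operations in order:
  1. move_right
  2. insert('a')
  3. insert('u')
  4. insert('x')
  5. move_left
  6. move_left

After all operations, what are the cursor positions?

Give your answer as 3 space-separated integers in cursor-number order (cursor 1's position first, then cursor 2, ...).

After op 1 (move_right): buffer="anzfklrp" (len 8), cursors c1@4 c2@5 c3@8, authorship ........
After op 2 (insert('a')): buffer="anzfakalrpa" (len 11), cursors c1@5 c2@7 c3@11, authorship ....1.2...3
After op 3 (insert('u')): buffer="anzfaukaulrpau" (len 14), cursors c1@6 c2@9 c3@14, authorship ....11.22...33
After op 4 (insert('x')): buffer="anzfauxkauxlrpaux" (len 17), cursors c1@7 c2@11 c3@17, authorship ....111.222...333
After op 5 (move_left): buffer="anzfauxkauxlrpaux" (len 17), cursors c1@6 c2@10 c3@16, authorship ....111.222...333
After op 6 (move_left): buffer="anzfauxkauxlrpaux" (len 17), cursors c1@5 c2@9 c3@15, authorship ....111.222...333

Answer: 5 9 15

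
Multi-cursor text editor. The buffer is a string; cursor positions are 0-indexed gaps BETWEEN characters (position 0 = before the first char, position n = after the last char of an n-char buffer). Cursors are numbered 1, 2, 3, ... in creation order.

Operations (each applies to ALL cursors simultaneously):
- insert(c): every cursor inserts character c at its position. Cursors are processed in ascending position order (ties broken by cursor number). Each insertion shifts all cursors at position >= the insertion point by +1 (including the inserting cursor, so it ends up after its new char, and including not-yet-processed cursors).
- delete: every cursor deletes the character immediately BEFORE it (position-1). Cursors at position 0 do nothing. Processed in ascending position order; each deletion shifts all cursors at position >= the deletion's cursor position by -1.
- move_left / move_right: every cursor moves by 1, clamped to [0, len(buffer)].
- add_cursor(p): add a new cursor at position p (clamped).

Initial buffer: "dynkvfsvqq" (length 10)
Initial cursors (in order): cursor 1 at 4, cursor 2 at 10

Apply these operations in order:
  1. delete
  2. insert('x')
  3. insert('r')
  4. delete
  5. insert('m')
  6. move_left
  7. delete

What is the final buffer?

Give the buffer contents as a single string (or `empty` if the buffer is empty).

Answer: dynmvfsvqm

Derivation:
After op 1 (delete): buffer="dynvfsvq" (len 8), cursors c1@3 c2@8, authorship ........
After op 2 (insert('x')): buffer="dynxvfsvqx" (len 10), cursors c1@4 c2@10, authorship ...1.....2
After op 3 (insert('r')): buffer="dynxrvfsvqxr" (len 12), cursors c1@5 c2@12, authorship ...11.....22
After op 4 (delete): buffer="dynxvfsvqx" (len 10), cursors c1@4 c2@10, authorship ...1.....2
After op 5 (insert('m')): buffer="dynxmvfsvqxm" (len 12), cursors c1@5 c2@12, authorship ...11.....22
After op 6 (move_left): buffer="dynxmvfsvqxm" (len 12), cursors c1@4 c2@11, authorship ...11.....22
After op 7 (delete): buffer="dynmvfsvqm" (len 10), cursors c1@3 c2@9, authorship ...1.....2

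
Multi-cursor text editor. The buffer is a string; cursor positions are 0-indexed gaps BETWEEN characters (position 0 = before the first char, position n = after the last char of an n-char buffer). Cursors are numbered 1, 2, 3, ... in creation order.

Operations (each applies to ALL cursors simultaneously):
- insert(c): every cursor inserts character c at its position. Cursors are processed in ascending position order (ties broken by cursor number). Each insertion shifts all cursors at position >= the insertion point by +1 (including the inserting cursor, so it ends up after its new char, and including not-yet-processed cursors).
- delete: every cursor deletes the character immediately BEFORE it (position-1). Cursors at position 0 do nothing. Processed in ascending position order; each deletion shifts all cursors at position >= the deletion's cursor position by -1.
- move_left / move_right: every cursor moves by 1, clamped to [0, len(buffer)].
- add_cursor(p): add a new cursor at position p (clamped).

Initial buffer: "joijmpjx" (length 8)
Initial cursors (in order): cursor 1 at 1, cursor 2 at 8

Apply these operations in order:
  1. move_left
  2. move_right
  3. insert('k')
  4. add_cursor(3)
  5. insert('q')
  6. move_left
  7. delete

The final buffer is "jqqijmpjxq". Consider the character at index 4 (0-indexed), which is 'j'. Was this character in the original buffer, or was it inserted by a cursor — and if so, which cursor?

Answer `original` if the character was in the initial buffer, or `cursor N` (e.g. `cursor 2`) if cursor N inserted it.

After op 1 (move_left): buffer="joijmpjx" (len 8), cursors c1@0 c2@7, authorship ........
After op 2 (move_right): buffer="joijmpjx" (len 8), cursors c1@1 c2@8, authorship ........
After op 3 (insert('k')): buffer="jkoijmpjxk" (len 10), cursors c1@2 c2@10, authorship .1.......2
After op 4 (add_cursor(3)): buffer="jkoijmpjxk" (len 10), cursors c1@2 c3@3 c2@10, authorship .1.......2
After op 5 (insert('q')): buffer="jkqoqijmpjxkq" (len 13), cursors c1@3 c3@5 c2@13, authorship .11.3......22
After op 6 (move_left): buffer="jkqoqijmpjxkq" (len 13), cursors c1@2 c3@4 c2@12, authorship .11.3......22
After op 7 (delete): buffer="jqqijmpjxq" (len 10), cursors c1@1 c3@2 c2@9, authorship .13......2
Authorship (.=original, N=cursor N): . 1 3 . . . . . . 2
Index 4: author = original

Answer: original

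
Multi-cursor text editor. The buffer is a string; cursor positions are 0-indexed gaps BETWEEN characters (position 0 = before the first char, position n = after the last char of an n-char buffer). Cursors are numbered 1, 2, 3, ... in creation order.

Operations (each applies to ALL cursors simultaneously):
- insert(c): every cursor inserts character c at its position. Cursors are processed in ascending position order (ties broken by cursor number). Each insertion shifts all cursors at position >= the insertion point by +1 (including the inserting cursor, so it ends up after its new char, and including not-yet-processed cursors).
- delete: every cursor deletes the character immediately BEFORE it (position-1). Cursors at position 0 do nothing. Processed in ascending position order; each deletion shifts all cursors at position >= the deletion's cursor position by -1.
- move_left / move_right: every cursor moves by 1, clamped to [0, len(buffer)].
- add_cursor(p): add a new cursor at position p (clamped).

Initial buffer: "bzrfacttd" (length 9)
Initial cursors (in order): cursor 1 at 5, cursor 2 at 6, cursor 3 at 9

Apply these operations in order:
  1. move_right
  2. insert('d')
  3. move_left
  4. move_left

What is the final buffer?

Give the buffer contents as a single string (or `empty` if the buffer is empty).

Answer: bzrfacdtdtdd

Derivation:
After op 1 (move_right): buffer="bzrfacttd" (len 9), cursors c1@6 c2@7 c3@9, authorship .........
After op 2 (insert('d')): buffer="bzrfacdtdtdd" (len 12), cursors c1@7 c2@9 c3@12, authorship ......1.2..3
After op 3 (move_left): buffer="bzrfacdtdtdd" (len 12), cursors c1@6 c2@8 c3@11, authorship ......1.2..3
After op 4 (move_left): buffer="bzrfacdtdtdd" (len 12), cursors c1@5 c2@7 c3@10, authorship ......1.2..3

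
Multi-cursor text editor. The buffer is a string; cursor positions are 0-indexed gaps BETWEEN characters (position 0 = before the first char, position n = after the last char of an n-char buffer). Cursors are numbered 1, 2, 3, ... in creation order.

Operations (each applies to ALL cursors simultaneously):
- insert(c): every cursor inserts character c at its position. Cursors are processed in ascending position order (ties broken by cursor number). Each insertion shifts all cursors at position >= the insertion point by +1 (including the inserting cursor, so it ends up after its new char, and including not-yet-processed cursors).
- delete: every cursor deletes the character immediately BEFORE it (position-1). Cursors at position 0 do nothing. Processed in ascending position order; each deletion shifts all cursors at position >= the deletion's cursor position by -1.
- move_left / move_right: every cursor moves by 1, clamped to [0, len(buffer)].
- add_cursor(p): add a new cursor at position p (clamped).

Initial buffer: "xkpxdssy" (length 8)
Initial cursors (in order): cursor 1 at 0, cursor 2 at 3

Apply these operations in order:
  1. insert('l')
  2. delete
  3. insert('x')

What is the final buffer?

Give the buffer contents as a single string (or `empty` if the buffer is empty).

Answer: xxkpxxdssy

Derivation:
After op 1 (insert('l')): buffer="lxkplxdssy" (len 10), cursors c1@1 c2@5, authorship 1...2.....
After op 2 (delete): buffer="xkpxdssy" (len 8), cursors c1@0 c2@3, authorship ........
After op 3 (insert('x')): buffer="xxkpxxdssy" (len 10), cursors c1@1 c2@5, authorship 1...2.....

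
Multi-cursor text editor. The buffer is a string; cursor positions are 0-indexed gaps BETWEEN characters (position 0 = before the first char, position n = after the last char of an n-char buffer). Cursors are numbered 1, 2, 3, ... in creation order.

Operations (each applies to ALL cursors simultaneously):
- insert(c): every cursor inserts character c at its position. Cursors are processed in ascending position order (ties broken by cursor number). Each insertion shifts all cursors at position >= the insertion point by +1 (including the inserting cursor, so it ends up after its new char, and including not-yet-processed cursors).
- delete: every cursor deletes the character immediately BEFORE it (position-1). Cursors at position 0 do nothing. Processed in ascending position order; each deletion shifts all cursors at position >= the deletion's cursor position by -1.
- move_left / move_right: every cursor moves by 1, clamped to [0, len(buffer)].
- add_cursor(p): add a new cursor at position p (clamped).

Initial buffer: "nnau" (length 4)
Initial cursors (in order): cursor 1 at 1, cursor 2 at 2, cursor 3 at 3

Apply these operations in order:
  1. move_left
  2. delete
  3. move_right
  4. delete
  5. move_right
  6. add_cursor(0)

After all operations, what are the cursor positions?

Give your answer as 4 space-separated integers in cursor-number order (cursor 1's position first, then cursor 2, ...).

After op 1 (move_left): buffer="nnau" (len 4), cursors c1@0 c2@1 c3@2, authorship ....
After op 2 (delete): buffer="au" (len 2), cursors c1@0 c2@0 c3@0, authorship ..
After op 3 (move_right): buffer="au" (len 2), cursors c1@1 c2@1 c3@1, authorship ..
After op 4 (delete): buffer="u" (len 1), cursors c1@0 c2@0 c3@0, authorship .
After op 5 (move_right): buffer="u" (len 1), cursors c1@1 c2@1 c3@1, authorship .
After op 6 (add_cursor(0)): buffer="u" (len 1), cursors c4@0 c1@1 c2@1 c3@1, authorship .

Answer: 1 1 1 0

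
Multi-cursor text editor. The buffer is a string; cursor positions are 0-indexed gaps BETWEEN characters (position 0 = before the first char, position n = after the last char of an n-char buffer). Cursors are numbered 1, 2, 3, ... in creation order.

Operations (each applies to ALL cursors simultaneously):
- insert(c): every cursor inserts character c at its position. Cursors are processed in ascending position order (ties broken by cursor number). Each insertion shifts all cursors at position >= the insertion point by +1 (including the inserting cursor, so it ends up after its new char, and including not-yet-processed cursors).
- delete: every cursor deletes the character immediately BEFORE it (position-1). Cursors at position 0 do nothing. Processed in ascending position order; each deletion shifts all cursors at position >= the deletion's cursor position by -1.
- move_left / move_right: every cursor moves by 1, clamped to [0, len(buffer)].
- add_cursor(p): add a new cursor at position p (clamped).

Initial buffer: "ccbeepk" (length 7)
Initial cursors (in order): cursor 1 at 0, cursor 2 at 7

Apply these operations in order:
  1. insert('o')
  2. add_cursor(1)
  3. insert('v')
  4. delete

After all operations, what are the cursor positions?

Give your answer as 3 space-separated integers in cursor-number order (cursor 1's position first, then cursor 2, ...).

After op 1 (insert('o')): buffer="occbeepko" (len 9), cursors c1@1 c2@9, authorship 1.......2
After op 2 (add_cursor(1)): buffer="occbeepko" (len 9), cursors c1@1 c3@1 c2@9, authorship 1.......2
After op 3 (insert('v')): buffer="ovvccbeepkov" (len 12), cursors c1@3 c3@3 c2@12, authorship 113.......22
After op 4 (delete): buffer="occbeepko" (len 9), cursors c1@1 c3@1 c2@9, authorship 1.......2

Answer: 1 9 1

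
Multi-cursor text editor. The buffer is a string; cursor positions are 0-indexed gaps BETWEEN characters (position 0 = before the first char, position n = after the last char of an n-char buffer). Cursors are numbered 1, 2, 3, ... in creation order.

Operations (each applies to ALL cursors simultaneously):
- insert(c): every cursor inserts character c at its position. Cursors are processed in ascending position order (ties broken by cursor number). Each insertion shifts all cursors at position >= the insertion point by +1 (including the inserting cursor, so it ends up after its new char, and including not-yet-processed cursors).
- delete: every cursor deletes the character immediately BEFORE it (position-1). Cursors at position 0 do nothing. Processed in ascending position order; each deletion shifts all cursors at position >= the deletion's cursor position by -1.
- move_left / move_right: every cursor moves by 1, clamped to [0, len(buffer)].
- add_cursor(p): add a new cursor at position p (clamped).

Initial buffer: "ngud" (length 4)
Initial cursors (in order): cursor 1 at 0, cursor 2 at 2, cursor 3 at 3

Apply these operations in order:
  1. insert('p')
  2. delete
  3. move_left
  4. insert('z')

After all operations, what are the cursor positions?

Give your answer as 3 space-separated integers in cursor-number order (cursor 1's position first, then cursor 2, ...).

Answer: 1 3 5

Derivation:
After op 1 (insert('p')): buffer="pngpupd" (len 7), cursors c1@1 c2@4 c3@6, authorship 1..2.3.
After op 2 (delete): buffer="ngud" (len 4), cursors c1@0 c2@2 c3@3, authorship ....
After op 3 (move_left): buffer="ngud" (len 4), cursors c1@0 c2@1 c3@2, authorship ....
After op 4 (insert('z')): buffer="znzgzud" (len 7), cursors c1@1 c2@3 c3@5, authorship 1.2.3..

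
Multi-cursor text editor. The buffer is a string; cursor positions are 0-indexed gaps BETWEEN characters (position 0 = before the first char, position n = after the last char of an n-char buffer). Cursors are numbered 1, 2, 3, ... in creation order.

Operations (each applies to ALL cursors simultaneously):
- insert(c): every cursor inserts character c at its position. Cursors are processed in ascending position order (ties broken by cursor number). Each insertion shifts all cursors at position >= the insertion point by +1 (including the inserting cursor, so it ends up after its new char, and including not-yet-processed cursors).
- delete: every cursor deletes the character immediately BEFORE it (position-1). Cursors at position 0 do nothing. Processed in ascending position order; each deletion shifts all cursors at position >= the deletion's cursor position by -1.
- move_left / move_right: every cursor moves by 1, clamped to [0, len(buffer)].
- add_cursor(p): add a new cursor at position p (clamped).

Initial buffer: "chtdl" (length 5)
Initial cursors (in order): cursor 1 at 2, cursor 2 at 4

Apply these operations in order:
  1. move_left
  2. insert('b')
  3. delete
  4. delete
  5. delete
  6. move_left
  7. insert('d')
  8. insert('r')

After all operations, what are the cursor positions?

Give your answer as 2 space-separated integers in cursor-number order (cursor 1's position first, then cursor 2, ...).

After op 1 (move_left): buffer="chtdl" (len 5), cursors c1@1 c2@3, authorship .....
After op 2 (insert('b')): buffer="cbhtbdl" (len 7), cursors c1@2 c2@5, authorship .1..2..
After op 3 (delete): buffer="chtdl" (len 5), cursors c1@1 c2@3, authorship .....
After op 4 (delete): buffer="hdl" (len 3), cursors c1@0 c2@1, authorship ...
After op 5 (delete): buffer="dl" (len 2), cursors c1@0 c2@0, authorship ..
After op 6 (move_left): buffer="dl" (len 2), cursors c1@0 c2@0, authorship ..
After op 7 (insert('d')): buffer="dddl" (len 4), cursors c1@2 c2@2, authorship 12..
After op 8 (insert('r')): buffer="ddrrdl" (len 6), cursors c1@4 c2@4, authorship 1212..

Answer: 4 4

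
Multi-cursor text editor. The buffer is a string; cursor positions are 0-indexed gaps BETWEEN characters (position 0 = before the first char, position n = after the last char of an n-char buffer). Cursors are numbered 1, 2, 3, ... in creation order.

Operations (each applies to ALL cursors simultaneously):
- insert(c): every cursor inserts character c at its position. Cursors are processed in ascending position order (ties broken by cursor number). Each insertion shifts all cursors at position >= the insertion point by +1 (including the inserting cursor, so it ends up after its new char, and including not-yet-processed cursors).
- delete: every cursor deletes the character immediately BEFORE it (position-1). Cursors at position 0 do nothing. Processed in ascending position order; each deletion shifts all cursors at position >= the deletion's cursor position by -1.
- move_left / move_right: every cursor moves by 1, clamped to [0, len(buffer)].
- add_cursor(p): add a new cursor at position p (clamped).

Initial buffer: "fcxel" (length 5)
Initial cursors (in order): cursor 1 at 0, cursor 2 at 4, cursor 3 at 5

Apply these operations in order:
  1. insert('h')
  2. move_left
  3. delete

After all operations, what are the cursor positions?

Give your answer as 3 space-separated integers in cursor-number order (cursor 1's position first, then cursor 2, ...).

Answer: 0 4 5

Derivation:
After op 1 (insert('h')): buffer="hfcxehlh" (len 8), cursors c1@1 c2@6 c3@8, authorship 1....2.3
After op 2 (move_left): buffer="hfcxehlh" (len 8), cursors c1@0 c2@5 c3@7, authorship 1....2.3
After op 3 (delete): buffer="hfcxhh" (len 6), cursors c1@0 c2@4 c3@5, authorship 1...23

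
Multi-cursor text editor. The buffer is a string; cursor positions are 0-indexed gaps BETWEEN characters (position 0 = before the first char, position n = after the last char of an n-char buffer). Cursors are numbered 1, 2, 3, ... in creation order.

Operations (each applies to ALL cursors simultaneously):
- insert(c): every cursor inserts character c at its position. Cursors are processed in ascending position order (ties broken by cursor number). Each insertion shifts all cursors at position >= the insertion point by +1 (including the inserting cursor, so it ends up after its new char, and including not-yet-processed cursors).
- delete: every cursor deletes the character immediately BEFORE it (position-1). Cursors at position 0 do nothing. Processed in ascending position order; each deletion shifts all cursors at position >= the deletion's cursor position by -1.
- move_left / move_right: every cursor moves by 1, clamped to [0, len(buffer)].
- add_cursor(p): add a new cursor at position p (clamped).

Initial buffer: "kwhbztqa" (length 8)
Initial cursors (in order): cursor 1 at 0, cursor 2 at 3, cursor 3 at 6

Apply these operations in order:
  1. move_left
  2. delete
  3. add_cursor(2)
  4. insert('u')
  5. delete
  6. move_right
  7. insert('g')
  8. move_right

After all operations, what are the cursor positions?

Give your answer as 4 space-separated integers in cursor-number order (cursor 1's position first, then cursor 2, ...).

After op 1 (move_left): buffer="kwhbztqa" (len 8), cursors c1@0 c2@2 c3@5, authorship ........
After op 2 (delete): buffer="khbtqa" (len 6), cursors c1@0 c2@1 c3@3, authorship ......
After op 3 (add_cursor(2)): buffer="khbtqa" (len 6), cursors c1@0 c2@1 c4@2 c3@3, authorship ......
After op 4 (insert('u')): buffer="ukuhubutqa" (len 10), cursors c1@1 c2@3 c4@5 c3@7, authorship 1.2.4.3...
After op 5 (delete): buffer="khbtqa" (len 6), cursors c1@0 c2@1 c4@2 c3@3, authorship ......
After op 6 (move_right): buffer="khbtqa" (len 6), cursors c1@1 c2@2 c4@3 c3@4, authorship ......
After op 7 (insert('g')): buffer="kghgbgtgqa" (len 10), cursors c1@2 c2@4 c4@6 c3@8, authorship .1.2.4.3..
After op 8 (move_right): buffer="kghgbgtgqa" (len 10), cursors c1@3 c2@5 c4@7 c3@9, authorship .1.2.4.3..

Answer: 3 5 9 7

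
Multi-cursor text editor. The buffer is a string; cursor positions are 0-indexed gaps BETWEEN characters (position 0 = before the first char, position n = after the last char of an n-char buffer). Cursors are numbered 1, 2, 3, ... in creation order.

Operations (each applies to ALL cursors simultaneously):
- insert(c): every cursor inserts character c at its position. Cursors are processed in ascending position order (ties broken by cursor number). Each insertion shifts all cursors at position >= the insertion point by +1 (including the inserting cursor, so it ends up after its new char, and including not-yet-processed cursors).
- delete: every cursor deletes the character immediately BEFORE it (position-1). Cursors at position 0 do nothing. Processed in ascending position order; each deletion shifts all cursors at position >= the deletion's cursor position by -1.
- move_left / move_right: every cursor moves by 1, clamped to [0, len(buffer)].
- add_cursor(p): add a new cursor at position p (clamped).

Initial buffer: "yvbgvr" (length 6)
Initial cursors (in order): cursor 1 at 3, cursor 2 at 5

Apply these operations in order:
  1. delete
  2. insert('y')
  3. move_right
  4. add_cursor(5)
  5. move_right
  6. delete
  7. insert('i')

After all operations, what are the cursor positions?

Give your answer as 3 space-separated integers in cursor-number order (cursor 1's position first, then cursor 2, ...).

After op 1 (delete): buffer="yvgr" (len 4), cursors c1@2 c2@3, authorship ....
After op 2 (insert('y')): buffer="yvygyr" (len 6), cursors c1@3 c2@5, authorship ..1.2.
After op 3 (move_right): buffer="yvygyr" (len 6), cursors c1@4 c2@6, authorship ..1.2.
After op 4 (add_cursor(5)): buffer="yvygyr" (len 6), cursors c1@4 c3@5 c2@6, authorship ..1.2.
After op 5 (move_right): buffer="yvygyr" (len 6), cursors c1@5 c2@6 c3@6, authorship ..1.2.
After op 6 (delete): buffer="yvy" (len 3), cursors c1@3 c2@3 c3@3, authorship ..1
After op 7 (insert('i')): buffer="yvyiii" (len 6), cursors c1@6 c2@6 c3@6, authorship ..1123

Answer: 6 6 6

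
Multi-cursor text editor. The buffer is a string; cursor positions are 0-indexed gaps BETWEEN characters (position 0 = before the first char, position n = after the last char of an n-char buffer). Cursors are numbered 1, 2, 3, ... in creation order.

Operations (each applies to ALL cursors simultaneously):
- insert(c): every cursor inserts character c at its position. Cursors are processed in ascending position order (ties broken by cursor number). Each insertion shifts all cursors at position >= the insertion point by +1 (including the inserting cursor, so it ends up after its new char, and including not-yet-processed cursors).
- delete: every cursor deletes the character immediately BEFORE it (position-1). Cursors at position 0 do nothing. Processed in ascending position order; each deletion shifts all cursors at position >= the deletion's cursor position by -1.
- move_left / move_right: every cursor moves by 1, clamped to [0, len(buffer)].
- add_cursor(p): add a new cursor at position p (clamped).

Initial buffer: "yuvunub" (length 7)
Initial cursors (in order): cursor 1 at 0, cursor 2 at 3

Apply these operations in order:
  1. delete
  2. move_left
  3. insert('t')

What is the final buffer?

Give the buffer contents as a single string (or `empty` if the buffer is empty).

Answer: tytuunub

Derivation:
After op 1 (delete): buffer="yuunub" (len 6), cursors c1@0 c2@2, authorship ......
After op 2 (move_left): buffer="yuunub" (len 6), cursors c1@0 c2@1, authorship ......
After op 3 (insert('t')): buffer="tytuunub" (len 8), cursors c1@1 c2@3, authorship 1.2.....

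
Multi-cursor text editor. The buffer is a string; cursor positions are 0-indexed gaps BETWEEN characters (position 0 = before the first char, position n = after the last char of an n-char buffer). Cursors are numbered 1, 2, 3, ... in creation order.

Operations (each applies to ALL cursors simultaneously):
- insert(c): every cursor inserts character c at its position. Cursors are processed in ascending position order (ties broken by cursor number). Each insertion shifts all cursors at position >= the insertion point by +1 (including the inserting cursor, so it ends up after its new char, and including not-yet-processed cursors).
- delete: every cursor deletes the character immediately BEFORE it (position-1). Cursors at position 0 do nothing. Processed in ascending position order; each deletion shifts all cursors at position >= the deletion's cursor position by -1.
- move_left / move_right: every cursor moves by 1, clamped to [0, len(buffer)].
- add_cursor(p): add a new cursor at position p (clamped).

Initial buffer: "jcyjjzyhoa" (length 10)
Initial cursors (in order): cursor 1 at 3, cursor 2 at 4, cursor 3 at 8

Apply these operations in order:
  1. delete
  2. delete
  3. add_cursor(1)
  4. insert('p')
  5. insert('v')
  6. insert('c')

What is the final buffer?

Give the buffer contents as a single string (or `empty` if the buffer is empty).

After op 1 (delete): buffer="jcjzyoa" (len 7), cursors c1@2 c2@2 c3@5, authorship .......
After op 2 (delete): buffer="jzoa" (len 4), cursors c1@0 c2@0 c3@2, authorship ....
After op 3 (add_cursor(1)): buffer="jzoa" (len 4), cursors c1@0 c2@0 c4@1 c3@2, authorship ....
After op 4 (insert('p')): buffer="ppjpzpoa" (len 8), cursors c1@2 c2@2 c4@4 c3@6, authorship 12.4.3..
After op 5 (insert('v')): buffer="ppvvjpvzpvoa" (len 12), cursors c1@4 c2@4 c4@7 c3@10, authorship 1212.44.33..
After op 6 (insert('c')): buffer="ppvvccjpvczpvcoa" (len 16), cursors c1@6 c2@6 c4@10 c3@14, authorship 121212.444.333..

Answer: ppvvccjpvczpvcoa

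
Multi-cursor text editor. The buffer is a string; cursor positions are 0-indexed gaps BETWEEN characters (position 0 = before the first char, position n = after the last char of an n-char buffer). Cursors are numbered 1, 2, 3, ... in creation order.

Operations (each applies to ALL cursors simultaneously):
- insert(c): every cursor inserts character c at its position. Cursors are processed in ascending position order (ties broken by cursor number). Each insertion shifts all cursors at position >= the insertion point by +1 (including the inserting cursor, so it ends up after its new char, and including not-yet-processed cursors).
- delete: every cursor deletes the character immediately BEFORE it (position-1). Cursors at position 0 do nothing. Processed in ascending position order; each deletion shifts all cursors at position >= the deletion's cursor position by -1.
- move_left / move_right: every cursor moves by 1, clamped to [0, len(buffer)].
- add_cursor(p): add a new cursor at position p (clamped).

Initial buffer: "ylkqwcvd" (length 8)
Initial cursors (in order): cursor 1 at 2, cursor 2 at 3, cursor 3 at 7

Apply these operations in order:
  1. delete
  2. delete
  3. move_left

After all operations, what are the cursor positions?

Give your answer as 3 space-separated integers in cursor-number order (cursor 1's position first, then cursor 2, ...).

After op 1 (delete): buffer="yqwcd" (len 5), cursors c1@1 c2@1 c3@4, authorship .....
After op 2 (delete): buffer="qwd" (len 3), cursors c1@0 c2@0 c3@2, authorship ...
After op 3 (move_left): buffer="qwd" (len 3), cursors c1@0 c2@0 c3@1, authorship ...

Answer: 0 0 1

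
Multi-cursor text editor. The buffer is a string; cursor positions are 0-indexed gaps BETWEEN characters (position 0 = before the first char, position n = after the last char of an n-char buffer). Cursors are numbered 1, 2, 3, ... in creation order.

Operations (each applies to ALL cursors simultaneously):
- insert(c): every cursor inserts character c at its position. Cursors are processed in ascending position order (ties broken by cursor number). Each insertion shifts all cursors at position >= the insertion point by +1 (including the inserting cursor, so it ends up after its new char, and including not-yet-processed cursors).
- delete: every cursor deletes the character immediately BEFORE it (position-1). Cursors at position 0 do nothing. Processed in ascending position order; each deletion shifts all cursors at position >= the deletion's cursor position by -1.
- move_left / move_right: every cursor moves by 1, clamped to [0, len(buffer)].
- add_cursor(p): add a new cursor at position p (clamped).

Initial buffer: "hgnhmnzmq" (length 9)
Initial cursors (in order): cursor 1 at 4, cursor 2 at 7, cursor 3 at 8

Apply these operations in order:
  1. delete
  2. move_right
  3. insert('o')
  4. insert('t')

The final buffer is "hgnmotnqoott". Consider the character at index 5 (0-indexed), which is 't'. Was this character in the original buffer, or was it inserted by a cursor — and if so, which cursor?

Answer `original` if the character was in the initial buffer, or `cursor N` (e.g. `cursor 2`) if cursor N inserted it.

After op 1 (delete): buffer="hgnmnq" (len 6), cursors c1@3 c2@5 c3@5, authorship ......
After op 2 (move_right): buffer="hgnmnq" (len 6), cursors c1@4 c2@6 c3@6, authorship ......
After op 3 (insert('o')): buffer="hgnmonqoo" (len 9), cursors c1@5 c2@9 c3@9, authorship ....1..23
After op 4 (insert('t')): buffer="hgnmotnqoott" (len 12), cursors c1@6 c2@12 c3@12, authorship ....11..2323
Authorship (.=original, N=cursor N): . . . . 1 1 . . 2 3 2 3
Index 5: author = 1

Answer: cursor 1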